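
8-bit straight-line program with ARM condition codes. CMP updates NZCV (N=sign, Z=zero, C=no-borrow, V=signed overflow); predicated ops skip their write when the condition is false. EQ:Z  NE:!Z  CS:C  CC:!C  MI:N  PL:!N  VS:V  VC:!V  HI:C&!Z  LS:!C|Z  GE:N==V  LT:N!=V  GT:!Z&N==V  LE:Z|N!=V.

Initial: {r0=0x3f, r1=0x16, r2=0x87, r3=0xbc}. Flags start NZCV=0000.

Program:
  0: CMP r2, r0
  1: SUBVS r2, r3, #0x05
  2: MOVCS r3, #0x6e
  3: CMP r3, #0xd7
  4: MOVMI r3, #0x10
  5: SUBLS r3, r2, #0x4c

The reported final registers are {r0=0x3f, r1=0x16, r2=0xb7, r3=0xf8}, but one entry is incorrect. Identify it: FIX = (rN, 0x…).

0: ✓ CMP  NZCV=0011
1: ✓ SUBVS  r2←0xb7
2: ✓ MOVCS  r3←0x6e
3: ✓ CMP  NZCV=1001
4: ✓ MOVMI  r3←0x10
5: ✓ SUBLS  r3←0x6b

FIX = (r3, 0x6b)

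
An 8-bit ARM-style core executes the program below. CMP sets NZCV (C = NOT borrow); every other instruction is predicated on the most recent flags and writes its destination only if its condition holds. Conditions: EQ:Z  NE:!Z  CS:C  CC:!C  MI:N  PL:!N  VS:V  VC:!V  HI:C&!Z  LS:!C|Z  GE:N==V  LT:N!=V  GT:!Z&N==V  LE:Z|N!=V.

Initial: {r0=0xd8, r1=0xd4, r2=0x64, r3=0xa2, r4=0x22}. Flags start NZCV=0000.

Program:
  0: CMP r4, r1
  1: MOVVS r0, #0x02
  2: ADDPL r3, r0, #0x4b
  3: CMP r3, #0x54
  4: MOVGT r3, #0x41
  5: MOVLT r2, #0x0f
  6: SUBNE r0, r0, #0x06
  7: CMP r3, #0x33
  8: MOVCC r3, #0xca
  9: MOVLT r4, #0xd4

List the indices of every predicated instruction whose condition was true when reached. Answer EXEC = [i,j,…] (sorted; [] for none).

[0] flags=0000 → (cmp)
[1] flags=0000 VS?F → skip
[2] flags=0000 PL?T → r3=0x23
[3] flags=1000 → (cmp)
[4] flags=1000 GT?F → skip
[5] flags=1000 LT?T → r2=0x0f
[6] flags=1000 NE?T → r0=0xd2
[7] flags=1000 → (cmp)
[8] flags=1000 CC?T → r3=0xca
[9] flags=1000 LT?T → r4=0xd4

EXEC = [2,5,6,8,9]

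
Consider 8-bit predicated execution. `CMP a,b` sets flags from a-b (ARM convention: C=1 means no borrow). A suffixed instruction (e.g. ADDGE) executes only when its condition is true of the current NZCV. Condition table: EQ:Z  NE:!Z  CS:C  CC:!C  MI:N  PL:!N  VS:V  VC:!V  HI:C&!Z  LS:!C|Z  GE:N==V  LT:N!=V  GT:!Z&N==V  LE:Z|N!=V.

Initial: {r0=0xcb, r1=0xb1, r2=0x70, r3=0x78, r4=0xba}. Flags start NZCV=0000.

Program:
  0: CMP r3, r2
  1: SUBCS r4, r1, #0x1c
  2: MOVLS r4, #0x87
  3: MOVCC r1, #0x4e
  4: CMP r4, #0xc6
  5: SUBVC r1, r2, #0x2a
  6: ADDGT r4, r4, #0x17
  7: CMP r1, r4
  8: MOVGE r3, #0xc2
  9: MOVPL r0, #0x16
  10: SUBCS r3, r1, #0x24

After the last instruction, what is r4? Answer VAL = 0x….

VAL = 0x95

[0] flags=0010 → (cmp)
[1] flags=0010 CS?T → r4=0x95
[2] flags=0010 LS?F → skip
[3] flags=0010 CC?F → skip
[4] flags=1000 → (cmp)
[5] flags=1000 VC?T → r1=0x46
[6] flags=1000 GT?F → skip
[7] flags=1001 → (cmp)
[8] flags=1001 GE?T → r3=0xc2
[9] flags=1001 PL?F → skip
[10] flags=1001 CS?F → skip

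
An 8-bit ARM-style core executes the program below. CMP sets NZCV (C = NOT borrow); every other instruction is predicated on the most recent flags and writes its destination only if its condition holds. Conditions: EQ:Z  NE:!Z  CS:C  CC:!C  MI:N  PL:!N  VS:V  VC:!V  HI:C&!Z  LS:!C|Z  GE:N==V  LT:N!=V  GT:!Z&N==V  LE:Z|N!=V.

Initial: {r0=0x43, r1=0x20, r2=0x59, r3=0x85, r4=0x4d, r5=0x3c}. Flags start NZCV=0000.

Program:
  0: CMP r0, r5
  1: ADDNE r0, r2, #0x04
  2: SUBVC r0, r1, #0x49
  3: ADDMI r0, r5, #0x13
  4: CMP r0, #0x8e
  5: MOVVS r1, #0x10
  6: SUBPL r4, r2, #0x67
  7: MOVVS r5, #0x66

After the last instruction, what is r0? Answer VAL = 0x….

0: ✓ CMP  NZCV=0010
1: ✓ ADDNE  r0←0x5d
2: ✓ SUBVC  r0←0xd7
3: · ADDMI
4: ✓ CMP  NZCV=0010
5: · MOVVS
6: ✓ SUBPL  r4←0xf2
7: · MOVVS

VAL = 0xd7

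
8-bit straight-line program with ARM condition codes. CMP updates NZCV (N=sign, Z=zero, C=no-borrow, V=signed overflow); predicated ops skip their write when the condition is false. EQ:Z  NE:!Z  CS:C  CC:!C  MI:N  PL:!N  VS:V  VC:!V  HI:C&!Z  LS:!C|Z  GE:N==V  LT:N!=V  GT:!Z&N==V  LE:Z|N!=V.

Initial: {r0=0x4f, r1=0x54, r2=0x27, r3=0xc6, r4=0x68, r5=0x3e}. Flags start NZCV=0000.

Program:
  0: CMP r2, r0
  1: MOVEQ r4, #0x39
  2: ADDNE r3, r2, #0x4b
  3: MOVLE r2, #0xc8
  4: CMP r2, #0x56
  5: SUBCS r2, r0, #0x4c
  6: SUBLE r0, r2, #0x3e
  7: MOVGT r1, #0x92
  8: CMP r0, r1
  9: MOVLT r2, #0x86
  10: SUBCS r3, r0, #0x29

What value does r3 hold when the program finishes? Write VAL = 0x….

VAL = 0x9c

0: ✓ CMP  NZCV=1000
1: · MOVEQ
2: ✓ ADDNE  r3←0x72
3: ✓ MOVLE  r2←0xc8
4: ✓ CMP  NZCV=0011
5: ✓ SUBCS  r2←0x03
6: ✓ SUBLE  r0←0xc5
7: · MOVGT
8: ✓ CMP  NZCV=0011
9: ✓ MOVLT  r2←0x86
10: ✓ SUBCS  r3←0x9c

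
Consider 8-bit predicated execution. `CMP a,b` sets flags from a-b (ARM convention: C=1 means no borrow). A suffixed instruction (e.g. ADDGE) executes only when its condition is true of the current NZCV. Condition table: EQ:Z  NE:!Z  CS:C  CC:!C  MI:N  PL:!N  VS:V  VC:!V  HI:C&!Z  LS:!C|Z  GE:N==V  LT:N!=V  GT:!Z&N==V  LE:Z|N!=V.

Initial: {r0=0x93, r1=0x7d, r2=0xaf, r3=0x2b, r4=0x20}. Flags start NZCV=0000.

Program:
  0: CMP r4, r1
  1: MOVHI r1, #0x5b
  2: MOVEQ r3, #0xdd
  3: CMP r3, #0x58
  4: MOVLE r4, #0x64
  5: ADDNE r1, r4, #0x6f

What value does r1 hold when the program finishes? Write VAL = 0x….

VAL = 0xd3

0: ✓ CMP  NZCV=1000
1: · MOVHI
2: · MOVEQ
3: ✓ CMP  NZCV=1000
4: ✓ MOVLE  r4←0x64
5: ✓ ADDNE  r1←0xd3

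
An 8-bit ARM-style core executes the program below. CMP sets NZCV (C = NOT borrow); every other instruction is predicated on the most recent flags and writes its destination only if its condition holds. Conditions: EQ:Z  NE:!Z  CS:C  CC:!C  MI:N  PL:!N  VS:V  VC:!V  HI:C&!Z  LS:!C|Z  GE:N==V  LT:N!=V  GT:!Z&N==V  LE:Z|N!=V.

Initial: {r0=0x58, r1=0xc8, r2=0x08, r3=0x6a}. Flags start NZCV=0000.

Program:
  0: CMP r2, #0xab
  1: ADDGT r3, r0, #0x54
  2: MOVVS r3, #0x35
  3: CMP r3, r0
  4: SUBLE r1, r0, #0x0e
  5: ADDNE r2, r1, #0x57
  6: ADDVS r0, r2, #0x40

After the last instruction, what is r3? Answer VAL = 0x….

VAL = 0xac

[0] flags=0000 → (cmp)
[1] flags=0000 GT?T → r3=0xac
[2] flags=0000 VS?F → skip
[3] flags=0011 → (cmp)
[4] flags=0011 LE?T → r1=0x4a
[5] flags=0011 NE?T → r2=0xa1
[6] flags=0011 VS?T → r0=0xe1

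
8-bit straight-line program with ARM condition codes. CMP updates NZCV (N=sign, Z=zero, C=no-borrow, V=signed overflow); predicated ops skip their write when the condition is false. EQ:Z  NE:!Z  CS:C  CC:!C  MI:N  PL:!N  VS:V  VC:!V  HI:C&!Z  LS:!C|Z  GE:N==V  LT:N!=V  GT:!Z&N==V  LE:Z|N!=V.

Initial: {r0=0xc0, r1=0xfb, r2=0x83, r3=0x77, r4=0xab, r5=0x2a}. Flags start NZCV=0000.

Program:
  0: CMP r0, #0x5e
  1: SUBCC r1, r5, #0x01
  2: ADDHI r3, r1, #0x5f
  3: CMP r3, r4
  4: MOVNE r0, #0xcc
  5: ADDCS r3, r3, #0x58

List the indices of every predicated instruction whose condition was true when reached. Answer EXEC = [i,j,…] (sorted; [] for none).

[0] flags=0011 → (cmp)
[1] flags=0011 CC?F → skip
[2] flags=0011 HI?T → r3=0x5a
[3] flags=1001 → (cmp)
[4] flags=1001 NE?T → r0=0xcc
[5] flags=1001 CS?F → skip

EXEC = [2,4]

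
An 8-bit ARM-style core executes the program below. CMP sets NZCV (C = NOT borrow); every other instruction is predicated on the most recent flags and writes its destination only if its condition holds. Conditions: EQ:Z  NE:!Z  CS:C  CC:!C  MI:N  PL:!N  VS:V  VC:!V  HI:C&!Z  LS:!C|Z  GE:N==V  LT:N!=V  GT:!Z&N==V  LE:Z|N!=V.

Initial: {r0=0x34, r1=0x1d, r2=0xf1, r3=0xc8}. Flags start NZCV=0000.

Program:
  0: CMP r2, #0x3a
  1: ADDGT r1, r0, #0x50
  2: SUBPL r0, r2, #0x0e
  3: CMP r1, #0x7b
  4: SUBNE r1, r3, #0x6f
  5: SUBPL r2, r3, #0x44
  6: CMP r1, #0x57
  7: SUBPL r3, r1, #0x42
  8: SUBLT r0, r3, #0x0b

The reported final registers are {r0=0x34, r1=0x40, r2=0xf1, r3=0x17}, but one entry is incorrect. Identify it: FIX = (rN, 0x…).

FIX = (r1, 0x59)

[0] flags=1010 → (cmp)
[1] flags=1010 GT?F → skip
[2] flags=1010 PL?F → skip
[3] flags=1000 → (cmp)
[4] flags=1000 NE?T → r1=0x59
[5] flags=1000 PL?F → skip
[6] flags=0010 → (cmp)
[7] flags=0010 PL?T → r3=0x17
[8] flags=0010 LT?F → skip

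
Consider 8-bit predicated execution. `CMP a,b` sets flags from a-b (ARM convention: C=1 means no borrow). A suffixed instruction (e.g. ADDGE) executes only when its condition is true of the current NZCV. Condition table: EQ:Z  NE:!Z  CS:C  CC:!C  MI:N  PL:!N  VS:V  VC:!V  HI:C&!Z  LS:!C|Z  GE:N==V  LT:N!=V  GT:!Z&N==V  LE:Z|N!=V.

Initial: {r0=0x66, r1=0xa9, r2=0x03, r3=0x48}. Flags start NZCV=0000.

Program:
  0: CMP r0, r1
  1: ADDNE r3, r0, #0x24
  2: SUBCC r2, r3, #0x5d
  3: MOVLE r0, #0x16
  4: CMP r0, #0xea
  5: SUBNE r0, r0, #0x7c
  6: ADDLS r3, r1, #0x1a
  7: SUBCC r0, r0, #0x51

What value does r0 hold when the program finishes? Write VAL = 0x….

VAL = 0x99

[0] flags=1001 → (cmp)
[1] flags=1001 NE?T → r3=0x8a
[2] flags=1001 CC?T → r2=0x2d
[3] flags=1001 LE?F → skip
[4] flags=0000 → (cmp)
[5] flags=0000 NE?T → r0=0xea
[6] flags=0000 LS?T → r3=0xc3
[7] flags=0000 CC?T → r0=0x99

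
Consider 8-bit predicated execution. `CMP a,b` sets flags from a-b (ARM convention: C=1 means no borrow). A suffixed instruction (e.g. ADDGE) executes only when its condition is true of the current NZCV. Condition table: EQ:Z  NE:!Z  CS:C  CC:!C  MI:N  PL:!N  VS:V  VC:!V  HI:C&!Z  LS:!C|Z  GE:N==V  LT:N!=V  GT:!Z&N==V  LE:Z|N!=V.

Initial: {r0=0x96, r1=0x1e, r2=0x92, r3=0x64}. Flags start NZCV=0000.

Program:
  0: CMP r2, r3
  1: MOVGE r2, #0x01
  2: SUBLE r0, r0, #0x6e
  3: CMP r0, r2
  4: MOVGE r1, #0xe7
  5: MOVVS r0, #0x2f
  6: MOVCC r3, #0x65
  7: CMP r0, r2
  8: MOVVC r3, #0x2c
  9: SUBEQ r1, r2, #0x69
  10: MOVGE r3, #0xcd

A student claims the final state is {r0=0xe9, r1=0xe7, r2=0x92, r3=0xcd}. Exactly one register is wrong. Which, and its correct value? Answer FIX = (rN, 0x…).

0: ✓ CMP  NZCV=0011
1: · MOVGE
2: ✓ SUBLE  r0←0x28
3: ✓ CMP  NZCV=1001
4: ✓ MOVGE  r1←0xe7
5: ✓ MOVVS  r0←0x2f
6: ✓ MOVCC  r3←0x65
7: ✓ CMP  NZCV=1001
8: · MOVVC
9: · SUBEQ
10: ✓ MOVGE  r3←0xcd

FIX = (r0, 0x2f)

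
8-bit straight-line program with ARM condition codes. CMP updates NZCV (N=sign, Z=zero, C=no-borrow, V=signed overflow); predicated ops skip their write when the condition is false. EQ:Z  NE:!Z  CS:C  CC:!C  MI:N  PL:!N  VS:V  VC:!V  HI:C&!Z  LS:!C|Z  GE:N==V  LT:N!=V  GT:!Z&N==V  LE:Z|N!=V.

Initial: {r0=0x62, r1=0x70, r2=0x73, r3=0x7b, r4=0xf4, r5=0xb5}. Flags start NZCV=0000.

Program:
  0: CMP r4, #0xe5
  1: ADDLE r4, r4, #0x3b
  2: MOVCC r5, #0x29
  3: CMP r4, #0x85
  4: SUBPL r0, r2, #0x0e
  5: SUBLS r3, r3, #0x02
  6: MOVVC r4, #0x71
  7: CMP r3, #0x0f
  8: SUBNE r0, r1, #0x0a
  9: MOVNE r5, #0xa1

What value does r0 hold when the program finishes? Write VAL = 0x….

0: ✓ CMP  NZCV=0010
1: · ADDLE
2: · MOVCC
3: ✓ CMP  NZCV=0010
4: ✓ SUBPL  r0←0x65
5: · SUBLS
6: ✓ MOVVC  r4←0x71
7: ✓ CMP  NZCV=0010
8: ✓ SUBNE  r0←0x66
9: ✓ MOVNE  r5←0xa1

VAL = 0x66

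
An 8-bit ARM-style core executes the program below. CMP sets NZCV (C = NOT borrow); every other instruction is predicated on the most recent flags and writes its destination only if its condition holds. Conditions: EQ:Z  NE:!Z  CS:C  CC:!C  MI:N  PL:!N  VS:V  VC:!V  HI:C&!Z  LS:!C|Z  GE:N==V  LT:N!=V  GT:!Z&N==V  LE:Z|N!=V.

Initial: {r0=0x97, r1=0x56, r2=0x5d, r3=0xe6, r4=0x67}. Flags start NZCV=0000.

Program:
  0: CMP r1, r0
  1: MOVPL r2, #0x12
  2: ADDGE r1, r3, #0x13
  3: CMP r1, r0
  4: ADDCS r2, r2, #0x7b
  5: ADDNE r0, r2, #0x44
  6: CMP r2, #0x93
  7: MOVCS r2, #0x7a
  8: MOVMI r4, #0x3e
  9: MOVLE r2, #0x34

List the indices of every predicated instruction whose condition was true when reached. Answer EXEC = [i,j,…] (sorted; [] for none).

EXEC = [2,4,5,7]

0: ✓ CMP  NZCV=1001
1: · MOVPL
2: ✓ ADDGE  r1←0xf9
3: ✓ CMP  NZCV=0010
4: ✓ ADDCS  r2←0xd8
5: ✓ ADDNE  r0←0x1c
6: ✓ CMP  NZCV=0010
7: ✓ MOVCS  r2←0x7a
8: · MOVMI
9: · MOVLE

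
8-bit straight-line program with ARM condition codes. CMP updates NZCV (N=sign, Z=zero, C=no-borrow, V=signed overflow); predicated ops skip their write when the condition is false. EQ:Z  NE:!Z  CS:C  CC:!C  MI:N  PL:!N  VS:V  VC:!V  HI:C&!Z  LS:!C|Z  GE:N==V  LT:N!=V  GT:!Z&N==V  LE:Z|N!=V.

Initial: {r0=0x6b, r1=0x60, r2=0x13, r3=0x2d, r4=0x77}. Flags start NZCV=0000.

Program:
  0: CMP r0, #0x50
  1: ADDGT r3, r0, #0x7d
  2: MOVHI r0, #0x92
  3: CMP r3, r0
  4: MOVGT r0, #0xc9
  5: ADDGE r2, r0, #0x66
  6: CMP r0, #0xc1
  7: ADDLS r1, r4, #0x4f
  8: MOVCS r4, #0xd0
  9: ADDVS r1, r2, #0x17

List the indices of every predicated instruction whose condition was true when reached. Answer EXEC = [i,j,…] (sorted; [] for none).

EXEC = [1,2,4,5,8]

[0] flags=0010 → (cmp)
[1] flags=0010 GT?T → r3=0xe8
[2] flags=0010 HI?T → r0=0x92
[3] flags=0010 → (cmp)
[4] flags=0010 GT?T → r0=0xc9
[5] flags=0010 GE?T → r2=0x2f
[6] flags=0010 → (cmp)
[7] flags=0010 LS?F → skip
[8] flags=0010 CS?T → r4=0xd0
[9] flags=0010 VS?F → skip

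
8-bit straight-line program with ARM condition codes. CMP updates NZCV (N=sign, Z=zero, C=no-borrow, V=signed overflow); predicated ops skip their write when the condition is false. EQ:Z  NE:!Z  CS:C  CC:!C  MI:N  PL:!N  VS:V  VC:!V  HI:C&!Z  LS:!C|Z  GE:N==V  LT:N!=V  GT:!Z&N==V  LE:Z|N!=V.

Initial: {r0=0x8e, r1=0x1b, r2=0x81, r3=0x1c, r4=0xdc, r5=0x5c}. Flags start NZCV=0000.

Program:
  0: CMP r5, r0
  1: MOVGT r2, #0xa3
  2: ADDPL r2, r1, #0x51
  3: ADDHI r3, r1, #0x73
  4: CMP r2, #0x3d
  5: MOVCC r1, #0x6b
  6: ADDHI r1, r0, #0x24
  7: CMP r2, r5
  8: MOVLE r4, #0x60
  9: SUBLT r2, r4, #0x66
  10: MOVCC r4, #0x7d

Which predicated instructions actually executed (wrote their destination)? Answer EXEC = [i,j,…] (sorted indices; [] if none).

EXEC = [1,6,8,9]

0: ✓ CMP  NZCV=1001
1: ✓ MOVGT  r2←0xa3
2: · ADDPL
3: · ADDHI
4: ✓ CMP  NZCV=0011
5: · MOVCC
6: ✓ ADDHI  r1←0xb2
7: ✓ CMP  NZCV=0011
8: ✓ MOVLE  r4←0x60
9: ✓ SUBLT  r2←0xfa
10: · MOVCC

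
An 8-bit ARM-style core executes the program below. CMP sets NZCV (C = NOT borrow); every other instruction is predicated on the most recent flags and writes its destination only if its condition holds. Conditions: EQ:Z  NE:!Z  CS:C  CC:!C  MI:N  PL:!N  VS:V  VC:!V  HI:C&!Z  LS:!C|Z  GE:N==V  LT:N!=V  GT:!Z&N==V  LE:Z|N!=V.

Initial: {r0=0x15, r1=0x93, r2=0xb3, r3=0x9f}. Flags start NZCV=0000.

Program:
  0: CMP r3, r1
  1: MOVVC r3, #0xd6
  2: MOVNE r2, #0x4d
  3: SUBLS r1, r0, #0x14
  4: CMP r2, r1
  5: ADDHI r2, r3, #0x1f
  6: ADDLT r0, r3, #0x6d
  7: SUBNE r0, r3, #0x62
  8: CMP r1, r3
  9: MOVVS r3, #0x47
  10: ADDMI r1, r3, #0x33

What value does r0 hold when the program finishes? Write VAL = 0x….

VAL = 0x74

0: ✓ CMP  NZCV=0010
1: ✓ MOVVC  r3←0xd6
2: ✓ MOVNE  r2←0x4d
3: · SUBLS
4: ✓ CMP  NZCV=1001
5: · ADDHI
6: · ADDLT
7: ✓ SUBNE  r0←0x74
8: ✓ CMP  NZCV=1000
9: · MOVVS
10: ✓ ADDMI  r1←0x09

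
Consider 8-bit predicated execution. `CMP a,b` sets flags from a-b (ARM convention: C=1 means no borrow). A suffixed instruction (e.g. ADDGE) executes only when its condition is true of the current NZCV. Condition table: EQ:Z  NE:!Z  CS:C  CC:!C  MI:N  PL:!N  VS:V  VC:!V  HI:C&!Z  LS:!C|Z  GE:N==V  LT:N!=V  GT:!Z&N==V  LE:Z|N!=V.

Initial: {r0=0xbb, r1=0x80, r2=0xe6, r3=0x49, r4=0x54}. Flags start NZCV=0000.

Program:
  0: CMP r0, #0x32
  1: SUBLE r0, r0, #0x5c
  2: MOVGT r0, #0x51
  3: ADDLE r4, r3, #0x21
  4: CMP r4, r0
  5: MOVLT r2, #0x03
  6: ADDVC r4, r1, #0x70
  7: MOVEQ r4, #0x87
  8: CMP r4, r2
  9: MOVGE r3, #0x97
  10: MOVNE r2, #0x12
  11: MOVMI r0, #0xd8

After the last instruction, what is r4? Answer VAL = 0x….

VAL = 0xf0

0: ✓ CMP  NZCV=1010
1: ✓ SUBLE  r0←0x5f
2: · MOVGT
3: ✓ ADDLE  r4←0x6a
4: ✓ CMP  NZCV=0010
5: · MOVLT
6: ✓ ADDVC  r4←0xf0
7: · MOVEQ
8: ✓ CMP  NZCV=0010
9: ✓ MOVGE  r3←0x97
10: ✓ MOVNE  r2←0x12
11: · MOVMI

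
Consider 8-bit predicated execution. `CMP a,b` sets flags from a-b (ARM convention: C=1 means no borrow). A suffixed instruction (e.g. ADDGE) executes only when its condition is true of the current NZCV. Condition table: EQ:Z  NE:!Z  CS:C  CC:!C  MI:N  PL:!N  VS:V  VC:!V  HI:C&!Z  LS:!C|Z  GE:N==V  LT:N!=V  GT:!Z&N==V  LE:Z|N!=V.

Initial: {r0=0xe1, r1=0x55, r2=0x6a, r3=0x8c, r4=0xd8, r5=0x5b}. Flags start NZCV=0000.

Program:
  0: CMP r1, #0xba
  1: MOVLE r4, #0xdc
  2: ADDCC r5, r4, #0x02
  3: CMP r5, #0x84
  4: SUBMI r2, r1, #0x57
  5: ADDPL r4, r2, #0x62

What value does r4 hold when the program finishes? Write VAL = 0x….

0: ✓ CMP  NZCV=1001
1: · MOVLE
2: ✓ ADDCC  r5←0xda
3: ✓ CMP  NZCV=0010
4: · SUBMI
5: ✓ ADDPL  r4←0xcc

VAL = 0xcc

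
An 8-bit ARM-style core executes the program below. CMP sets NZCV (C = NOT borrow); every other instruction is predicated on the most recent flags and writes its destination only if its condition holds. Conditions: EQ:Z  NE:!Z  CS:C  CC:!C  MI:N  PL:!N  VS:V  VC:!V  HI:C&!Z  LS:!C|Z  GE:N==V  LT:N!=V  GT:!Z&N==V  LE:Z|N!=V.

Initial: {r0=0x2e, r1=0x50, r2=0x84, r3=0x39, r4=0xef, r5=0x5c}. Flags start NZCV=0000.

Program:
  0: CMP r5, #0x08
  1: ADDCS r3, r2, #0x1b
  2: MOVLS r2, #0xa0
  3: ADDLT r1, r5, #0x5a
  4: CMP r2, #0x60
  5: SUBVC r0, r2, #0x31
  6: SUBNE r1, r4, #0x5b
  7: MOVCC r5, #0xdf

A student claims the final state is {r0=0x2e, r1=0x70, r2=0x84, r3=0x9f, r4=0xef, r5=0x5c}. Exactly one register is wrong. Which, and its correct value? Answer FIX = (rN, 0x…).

FIX = (r1, 0x94)

[0] flags=0010 → (cmp)
[1] flags=0010 CS?T → r3=0x9f
[2] flags=0010 LS?F → skip
[3] flags=0010 LT?F → skip
[4] flags=0011 → (cmp)
[5] flags=0011 VC?F → skip
[6] flags=0011 NE?T → r1=0x94
[7] flags=0011 CC?F → skip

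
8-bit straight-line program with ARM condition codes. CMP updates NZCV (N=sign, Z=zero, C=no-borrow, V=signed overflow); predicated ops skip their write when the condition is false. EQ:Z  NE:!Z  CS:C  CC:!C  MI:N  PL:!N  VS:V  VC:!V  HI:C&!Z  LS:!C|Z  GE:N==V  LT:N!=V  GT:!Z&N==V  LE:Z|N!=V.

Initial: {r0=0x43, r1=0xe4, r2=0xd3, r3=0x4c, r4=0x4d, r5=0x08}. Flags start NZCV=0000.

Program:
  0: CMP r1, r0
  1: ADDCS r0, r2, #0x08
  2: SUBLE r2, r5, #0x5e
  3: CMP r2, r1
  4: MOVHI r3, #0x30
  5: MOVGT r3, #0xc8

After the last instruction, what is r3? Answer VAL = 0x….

VAL = 0x4c

[0] flags=1010 → (cmp)
[1] flags=1010 CS?T → r0=0xdb
[2] flags=1010 LE?T → r2=0xaa
[3] flags=1000 → (cmp)
[4] flags=1000 HI?F → skip
[5] flags=1000 GT?F → skip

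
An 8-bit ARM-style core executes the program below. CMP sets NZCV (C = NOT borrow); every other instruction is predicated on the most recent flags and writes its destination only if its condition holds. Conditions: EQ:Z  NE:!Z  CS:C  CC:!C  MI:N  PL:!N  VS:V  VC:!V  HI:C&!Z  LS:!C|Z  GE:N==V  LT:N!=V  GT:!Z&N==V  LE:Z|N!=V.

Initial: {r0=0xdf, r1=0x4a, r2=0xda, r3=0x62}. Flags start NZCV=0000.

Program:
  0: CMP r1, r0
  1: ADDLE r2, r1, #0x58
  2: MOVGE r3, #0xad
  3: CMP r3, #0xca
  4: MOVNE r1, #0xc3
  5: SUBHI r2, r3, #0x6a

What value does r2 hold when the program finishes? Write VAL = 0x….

VAL = 0xda

0: ✓ CMP  NZCV=0000
1: · ADDLE
2: ✓ MOVGE  r3←0xad
3: ✓ CMP  NZCV=1000
4: ✓ MOVNE  r1←0xc3
5: · SUBHI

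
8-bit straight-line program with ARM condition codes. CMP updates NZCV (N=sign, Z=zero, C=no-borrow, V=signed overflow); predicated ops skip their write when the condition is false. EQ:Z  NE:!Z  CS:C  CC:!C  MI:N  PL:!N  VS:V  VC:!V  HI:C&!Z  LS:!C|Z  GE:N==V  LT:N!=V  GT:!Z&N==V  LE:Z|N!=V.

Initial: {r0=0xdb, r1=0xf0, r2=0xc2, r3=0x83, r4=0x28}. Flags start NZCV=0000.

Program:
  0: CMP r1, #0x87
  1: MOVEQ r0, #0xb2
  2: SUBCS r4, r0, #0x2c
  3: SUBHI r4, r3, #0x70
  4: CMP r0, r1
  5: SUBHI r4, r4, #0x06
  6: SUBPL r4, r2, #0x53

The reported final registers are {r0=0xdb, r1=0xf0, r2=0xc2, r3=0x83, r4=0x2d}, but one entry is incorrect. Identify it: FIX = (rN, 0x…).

FIX = (r4, 0x13)

0: ✓ CMP  NZCV=0010
1: · MOVEQ
2: ✓ SUBCS  r4←0xaf
3: ✓ SUBHI  r4←0x13
4: ✓ CMP  NZCV=1000
5: · SUBHI
6: · SUBPL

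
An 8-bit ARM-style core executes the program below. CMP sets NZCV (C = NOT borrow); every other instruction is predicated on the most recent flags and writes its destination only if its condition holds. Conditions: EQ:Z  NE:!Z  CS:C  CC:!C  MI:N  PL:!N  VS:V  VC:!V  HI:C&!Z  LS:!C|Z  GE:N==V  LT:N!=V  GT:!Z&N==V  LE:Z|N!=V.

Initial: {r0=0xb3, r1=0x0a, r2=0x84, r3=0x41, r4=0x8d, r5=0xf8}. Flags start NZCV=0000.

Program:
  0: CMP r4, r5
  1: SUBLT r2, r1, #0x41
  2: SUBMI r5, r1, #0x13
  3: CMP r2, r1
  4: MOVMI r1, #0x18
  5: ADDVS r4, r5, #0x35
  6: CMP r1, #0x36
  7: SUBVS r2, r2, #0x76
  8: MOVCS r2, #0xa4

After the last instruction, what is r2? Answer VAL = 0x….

VAL = 0xc9

0: ✓ CMP  NZCV=1000
1: ✓ SUBLT  r2←0xc9
2: ✓ SUBMI  r5←0xf7
3: ✓ CMP  NZCV=1010
4: ✓ MOVMI  r1←0x18
5: · ADDVS
6: ✓ CMP  NZCV=1000
7: · SUBVS
8: · MOVCS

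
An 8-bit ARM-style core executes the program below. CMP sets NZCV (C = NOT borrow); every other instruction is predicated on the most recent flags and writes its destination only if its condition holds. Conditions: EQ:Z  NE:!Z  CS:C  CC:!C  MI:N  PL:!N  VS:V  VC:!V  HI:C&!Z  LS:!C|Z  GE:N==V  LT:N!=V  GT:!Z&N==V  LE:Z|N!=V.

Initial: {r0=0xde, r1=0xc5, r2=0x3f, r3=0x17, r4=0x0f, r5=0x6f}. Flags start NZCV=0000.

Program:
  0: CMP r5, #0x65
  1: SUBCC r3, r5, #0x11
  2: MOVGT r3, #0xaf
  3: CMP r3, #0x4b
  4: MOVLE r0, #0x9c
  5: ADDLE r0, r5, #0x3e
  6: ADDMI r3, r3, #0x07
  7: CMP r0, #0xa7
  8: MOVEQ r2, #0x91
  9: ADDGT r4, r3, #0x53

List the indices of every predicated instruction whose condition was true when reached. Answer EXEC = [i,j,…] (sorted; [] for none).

EXEC = [2,4,5,9]

0: ✓ CMP  NZCV=0010
1: · SUBCC
2: ✓ MOVGT  r3←0xaf
3: ✓ CMP  NZCV=0011
4: ✓ MOVLE  r0←0x9c
5: ✓ ADDLE  r0←0xad
6: · ADDMI
7: ✓ CMP  NZCV=0010
8: · MOVEQ
9: ✓ ADDGT  r4←0x02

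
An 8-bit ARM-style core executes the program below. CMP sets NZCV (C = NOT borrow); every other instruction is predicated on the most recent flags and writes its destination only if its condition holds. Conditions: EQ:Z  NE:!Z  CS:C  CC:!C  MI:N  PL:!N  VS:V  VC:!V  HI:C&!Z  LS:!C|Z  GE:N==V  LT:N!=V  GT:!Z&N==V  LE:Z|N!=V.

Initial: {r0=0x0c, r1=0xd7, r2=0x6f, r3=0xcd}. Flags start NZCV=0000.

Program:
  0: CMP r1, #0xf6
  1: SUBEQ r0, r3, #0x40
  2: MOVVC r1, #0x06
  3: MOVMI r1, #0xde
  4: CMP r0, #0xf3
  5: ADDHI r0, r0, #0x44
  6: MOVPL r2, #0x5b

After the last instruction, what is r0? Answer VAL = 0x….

[0] flags=1000 → (cmp)
[1] flags=1000 EQ?F → skip
[2] flags=1000 VC?T → r1=0x06
[3] flags=1000 MI?T → r1=0xde
[4] flags=0000 → (cmp)
[5] flags=0000 HI?F → skip
[6] flags=0000 PL?T → r2=0x5b

VAL = 0x0c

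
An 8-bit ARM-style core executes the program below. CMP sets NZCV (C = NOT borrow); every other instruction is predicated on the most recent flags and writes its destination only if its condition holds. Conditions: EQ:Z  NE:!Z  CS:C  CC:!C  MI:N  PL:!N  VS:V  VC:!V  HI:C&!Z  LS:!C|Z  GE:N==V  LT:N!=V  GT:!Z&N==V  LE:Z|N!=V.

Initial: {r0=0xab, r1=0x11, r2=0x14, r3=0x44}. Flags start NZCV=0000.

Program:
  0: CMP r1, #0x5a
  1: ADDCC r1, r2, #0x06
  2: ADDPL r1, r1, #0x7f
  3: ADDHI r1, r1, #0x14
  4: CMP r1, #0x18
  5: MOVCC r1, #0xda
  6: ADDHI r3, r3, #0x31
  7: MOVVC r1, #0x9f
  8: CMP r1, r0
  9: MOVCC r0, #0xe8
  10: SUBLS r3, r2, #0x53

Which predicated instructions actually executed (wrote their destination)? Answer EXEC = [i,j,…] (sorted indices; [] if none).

EXEC = [1,6,7,9,10]

0: ✓ CMP  NZCV=1000
1: ✓ ADDCC  r1←0x1a
2: · ADDPL
3: · ADDHI
4: ✓ CMP  NZCV=0010
5: · MOVCC
6: ✓ ADDHI  r3←0x75
7: ✓ MOVVC  r1←0x9f
8: ✓ CMP  NZCV=1000
9: ✓ MOVCC  r0←0xe8
10: ✓ SUBLS  r3←0xc1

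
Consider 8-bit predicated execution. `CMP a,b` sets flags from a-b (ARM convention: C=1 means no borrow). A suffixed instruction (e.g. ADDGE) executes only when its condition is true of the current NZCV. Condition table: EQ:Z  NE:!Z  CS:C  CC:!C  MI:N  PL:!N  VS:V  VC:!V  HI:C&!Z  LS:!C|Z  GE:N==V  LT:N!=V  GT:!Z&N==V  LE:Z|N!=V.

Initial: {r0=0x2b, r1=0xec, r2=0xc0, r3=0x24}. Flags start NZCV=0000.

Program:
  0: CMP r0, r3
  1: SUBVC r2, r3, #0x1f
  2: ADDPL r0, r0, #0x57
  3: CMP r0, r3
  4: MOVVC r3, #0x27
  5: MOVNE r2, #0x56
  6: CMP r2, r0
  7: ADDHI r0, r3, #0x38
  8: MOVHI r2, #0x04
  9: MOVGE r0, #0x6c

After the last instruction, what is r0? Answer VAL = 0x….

VAL = 0x6c

0: ✓ CMP  NZCV=0010
1: ✓ SUBVC  r2←0x05
2: ✓ ADDPL  r0←0x82
3: ✓ CMP  NZCV=0011
4: · MOVVC
5: ✓ MOVNE  r2←0x56
6: ✓ CMP  NZCV=1001
7: · ADDHI
8: · MOVHI
9: ✓ MOVGE  r0←0x6c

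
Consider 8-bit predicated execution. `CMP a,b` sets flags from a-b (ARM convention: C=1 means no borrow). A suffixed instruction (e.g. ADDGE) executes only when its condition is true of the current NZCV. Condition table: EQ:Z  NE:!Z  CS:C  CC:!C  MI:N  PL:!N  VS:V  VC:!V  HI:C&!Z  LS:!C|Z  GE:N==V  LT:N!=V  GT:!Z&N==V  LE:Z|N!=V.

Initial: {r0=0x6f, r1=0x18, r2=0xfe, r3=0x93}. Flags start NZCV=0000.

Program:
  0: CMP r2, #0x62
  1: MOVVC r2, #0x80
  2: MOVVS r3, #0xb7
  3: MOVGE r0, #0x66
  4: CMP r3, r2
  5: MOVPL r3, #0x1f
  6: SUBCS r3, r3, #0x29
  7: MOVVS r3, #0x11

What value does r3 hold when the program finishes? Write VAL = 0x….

0: ✓ CMP  NZCV=1010
1: ✓ MOVVC  r2←0x80
2: · MOVVS
3: · MOVGE
4: ✓ CMP  NZCV=0010
5: ✓ MOVPL  r3←0x1f
6: ✓ SUBCS  r3←0xf6
7: · MOVVS

VAL = 0xf6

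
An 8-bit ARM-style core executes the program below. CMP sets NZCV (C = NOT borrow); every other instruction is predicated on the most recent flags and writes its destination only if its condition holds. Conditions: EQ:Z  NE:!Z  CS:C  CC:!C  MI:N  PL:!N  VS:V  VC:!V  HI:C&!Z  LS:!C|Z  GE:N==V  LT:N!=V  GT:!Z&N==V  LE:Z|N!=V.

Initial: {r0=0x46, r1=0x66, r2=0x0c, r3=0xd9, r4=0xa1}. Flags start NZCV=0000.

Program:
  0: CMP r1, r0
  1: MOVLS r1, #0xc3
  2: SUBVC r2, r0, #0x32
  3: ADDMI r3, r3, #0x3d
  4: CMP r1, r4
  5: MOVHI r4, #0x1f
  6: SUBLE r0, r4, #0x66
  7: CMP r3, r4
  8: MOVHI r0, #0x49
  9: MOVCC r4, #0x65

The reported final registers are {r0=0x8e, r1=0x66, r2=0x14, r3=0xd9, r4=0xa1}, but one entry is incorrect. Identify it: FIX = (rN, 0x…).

FIX = (r0, 0x49)

0: ✓ CMP  NZCV=0010
1: · MOVLS
2: ✓ SUBVC  r2←0x14
3: · ADDMI
4: ✓ CMP  NZCV=1001
5: · MOVHI
6: · SUBLE
7: ✓ CMP  NZCV=0010
8: ✓ MOVHI  r0←0x49
9: · MOVCC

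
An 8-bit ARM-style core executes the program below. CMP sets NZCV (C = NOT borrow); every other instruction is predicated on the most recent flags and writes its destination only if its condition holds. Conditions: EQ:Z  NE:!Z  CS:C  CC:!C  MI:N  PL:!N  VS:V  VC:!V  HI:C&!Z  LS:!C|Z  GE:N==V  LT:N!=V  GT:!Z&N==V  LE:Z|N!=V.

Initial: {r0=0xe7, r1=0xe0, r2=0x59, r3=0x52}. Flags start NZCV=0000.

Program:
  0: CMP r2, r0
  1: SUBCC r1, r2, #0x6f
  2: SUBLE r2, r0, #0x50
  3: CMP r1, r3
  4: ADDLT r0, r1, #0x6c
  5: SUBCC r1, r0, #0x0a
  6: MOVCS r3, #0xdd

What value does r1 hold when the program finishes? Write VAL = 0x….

[0] flags=0000 → (cmp)
[1] flags=0000 CC?T → r1=0xea
[2] flags=0000 LE?F → skip
[3] flags=1010 → (cmp)
[4] flags=1010 LT?T → r0=0x56
[5] flags=1010 CC?F → skip
[6] flags=1010 CS?T → r3=0xdd

VAL = 0xea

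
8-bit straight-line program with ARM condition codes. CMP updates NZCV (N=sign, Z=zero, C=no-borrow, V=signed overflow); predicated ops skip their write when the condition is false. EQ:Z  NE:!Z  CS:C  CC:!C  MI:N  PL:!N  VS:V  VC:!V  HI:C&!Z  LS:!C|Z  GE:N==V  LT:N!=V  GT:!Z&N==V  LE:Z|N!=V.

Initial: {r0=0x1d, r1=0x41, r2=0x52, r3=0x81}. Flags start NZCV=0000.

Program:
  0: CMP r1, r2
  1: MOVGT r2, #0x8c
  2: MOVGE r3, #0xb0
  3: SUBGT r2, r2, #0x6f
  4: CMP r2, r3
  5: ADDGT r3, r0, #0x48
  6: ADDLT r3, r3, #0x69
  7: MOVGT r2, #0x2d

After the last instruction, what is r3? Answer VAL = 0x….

VAL = 0x65

0: ✓ CMP  NZCV=1000
1: · MOVGT
2: · MOVGE
3: · SUBGT
4: ✓ CMP  NZCV=1001
5: ✓ ADDGT  r3←0x65
6: · ADDLT
7: ✓ MOVGT  r2←0x2d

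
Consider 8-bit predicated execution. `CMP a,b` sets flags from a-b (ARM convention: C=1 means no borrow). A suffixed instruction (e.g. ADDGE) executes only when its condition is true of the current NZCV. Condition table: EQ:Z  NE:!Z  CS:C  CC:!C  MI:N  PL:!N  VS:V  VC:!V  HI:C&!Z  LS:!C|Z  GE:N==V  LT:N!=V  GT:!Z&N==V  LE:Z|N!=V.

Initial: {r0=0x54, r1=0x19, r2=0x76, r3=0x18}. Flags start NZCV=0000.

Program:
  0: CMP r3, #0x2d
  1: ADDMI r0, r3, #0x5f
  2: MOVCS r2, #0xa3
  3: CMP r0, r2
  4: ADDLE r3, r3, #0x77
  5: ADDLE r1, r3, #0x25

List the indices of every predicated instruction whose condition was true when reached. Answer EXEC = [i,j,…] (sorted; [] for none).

EXEC = [1]

[0] flags=1000 → (cmp)
[1] flags=1000 MI?T → r0=0x77
[2] flags=1000 CS?F → skip
[3] flags=0010 → (cmp)
[4] flags=0010 LE?F → skip
[5] flags=0010 LE?F → skip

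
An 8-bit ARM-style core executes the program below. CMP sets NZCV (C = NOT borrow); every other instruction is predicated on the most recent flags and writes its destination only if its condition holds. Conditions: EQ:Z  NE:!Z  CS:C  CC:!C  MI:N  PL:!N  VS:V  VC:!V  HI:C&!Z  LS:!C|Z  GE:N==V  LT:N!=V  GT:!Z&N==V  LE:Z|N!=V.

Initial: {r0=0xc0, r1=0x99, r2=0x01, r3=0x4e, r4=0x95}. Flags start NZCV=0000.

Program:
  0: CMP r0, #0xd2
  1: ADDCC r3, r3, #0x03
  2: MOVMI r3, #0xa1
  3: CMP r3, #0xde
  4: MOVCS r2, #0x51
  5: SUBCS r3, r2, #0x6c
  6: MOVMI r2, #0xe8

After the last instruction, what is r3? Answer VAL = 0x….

[0] flags=1000 → (cmp)
[1] flags=1000 CC?T → r3=0x51
[2] flags=1000 MI?T → r3=0xa1
[3] flags=1000 → (cmp)
[4] flags=1000 CS?F → skip
[5] flags=1000 CS?F → skip
[6] flags=1000 MI?T → r2=0xe8

VAL = 0xa1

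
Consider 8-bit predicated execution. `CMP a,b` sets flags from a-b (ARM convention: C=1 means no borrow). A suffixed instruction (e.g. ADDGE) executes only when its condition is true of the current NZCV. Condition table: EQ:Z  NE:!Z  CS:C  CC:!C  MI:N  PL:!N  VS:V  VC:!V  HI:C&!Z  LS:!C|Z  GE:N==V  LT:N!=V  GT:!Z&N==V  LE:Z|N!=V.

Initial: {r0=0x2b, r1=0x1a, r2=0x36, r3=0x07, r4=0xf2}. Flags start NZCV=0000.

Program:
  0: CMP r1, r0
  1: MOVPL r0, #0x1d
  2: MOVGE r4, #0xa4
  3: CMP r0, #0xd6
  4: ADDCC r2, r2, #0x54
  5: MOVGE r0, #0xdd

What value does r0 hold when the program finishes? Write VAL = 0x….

0: ✓ CMP  NZCV=1000
1: · MOVPL
2: · MOVGE
3: ✓ CMP  NZCV=0000
4: ✓ ADDCC  r2←0x8a
5: ✓ MOVGE  r0←0xdd

VAL = 0xdd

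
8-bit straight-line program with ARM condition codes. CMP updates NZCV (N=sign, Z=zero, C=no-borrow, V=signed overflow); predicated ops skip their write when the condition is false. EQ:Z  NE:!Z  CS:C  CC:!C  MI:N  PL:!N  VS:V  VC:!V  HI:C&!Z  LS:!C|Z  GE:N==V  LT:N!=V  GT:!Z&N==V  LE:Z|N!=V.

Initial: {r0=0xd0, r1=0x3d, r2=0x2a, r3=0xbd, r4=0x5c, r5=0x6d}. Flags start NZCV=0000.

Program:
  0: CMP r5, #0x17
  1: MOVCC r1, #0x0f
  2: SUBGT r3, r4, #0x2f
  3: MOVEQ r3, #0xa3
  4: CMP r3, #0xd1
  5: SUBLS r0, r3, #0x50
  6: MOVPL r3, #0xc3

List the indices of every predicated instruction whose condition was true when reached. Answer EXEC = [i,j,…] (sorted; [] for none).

0: ✓ CMP  NZCV=0010
1: · MOVCC
2: ✓ SUBGT  r3←0x2d
3: · MOVEQ
4: ✓ CMP  NZCV=0000
5: ✓ SUBLS  r0←0xdd
6: ✓ MOVPL  r3←0xc3

EXEC = [2,5,6]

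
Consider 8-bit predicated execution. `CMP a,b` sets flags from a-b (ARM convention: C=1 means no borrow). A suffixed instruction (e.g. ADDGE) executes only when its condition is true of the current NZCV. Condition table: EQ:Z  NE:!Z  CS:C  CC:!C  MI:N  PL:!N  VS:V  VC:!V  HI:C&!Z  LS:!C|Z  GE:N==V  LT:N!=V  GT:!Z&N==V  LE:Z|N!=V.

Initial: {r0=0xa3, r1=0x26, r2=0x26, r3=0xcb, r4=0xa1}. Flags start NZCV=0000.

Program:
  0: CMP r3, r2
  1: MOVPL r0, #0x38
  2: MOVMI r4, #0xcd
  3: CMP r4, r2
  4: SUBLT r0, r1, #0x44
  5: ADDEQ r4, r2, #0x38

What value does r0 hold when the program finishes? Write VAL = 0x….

VAL = 0xe2

0: ✓ CMP  NZCV=1010
1: · MOVPL
2: ✓ MOVMI  r4←0xcd
3: ✓ CMP  NZCV=1010
4: ✓ SUBLT  r0←0xe2
5: · ADDEQ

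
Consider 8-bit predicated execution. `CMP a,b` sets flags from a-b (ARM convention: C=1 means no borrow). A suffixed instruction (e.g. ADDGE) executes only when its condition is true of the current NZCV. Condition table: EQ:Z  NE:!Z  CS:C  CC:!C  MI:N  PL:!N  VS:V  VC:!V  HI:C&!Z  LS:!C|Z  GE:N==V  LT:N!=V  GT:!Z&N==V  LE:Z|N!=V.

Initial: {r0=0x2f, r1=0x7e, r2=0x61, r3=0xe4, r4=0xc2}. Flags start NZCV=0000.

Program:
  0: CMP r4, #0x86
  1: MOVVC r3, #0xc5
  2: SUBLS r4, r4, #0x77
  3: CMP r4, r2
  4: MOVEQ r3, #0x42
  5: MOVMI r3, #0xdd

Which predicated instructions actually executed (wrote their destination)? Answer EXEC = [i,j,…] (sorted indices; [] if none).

EXEC = [1]

0: ✓ CMP  NZCV=0010
1: ✓ MOVVC  r3←0xc5
2: · SUBLS
3: ✓ CMP  NZCV=0011
4: · MOVEQ
5: · MOVMI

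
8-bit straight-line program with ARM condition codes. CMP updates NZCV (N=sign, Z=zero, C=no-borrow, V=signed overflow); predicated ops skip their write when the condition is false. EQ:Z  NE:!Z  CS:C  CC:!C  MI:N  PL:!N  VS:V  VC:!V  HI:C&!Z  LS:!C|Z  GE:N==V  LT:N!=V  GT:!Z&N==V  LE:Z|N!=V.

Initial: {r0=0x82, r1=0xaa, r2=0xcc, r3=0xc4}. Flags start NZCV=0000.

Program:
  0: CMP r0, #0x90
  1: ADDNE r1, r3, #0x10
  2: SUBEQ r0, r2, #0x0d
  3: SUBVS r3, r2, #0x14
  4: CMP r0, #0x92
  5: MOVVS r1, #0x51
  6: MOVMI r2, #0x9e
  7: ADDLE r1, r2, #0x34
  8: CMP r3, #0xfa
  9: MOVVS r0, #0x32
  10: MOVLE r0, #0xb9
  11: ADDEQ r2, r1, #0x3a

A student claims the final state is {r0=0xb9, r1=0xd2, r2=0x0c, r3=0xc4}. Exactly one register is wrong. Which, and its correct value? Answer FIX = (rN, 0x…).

FIX = (r2, 0x9e)

0: ✓ CMP  NZCV=1000
1: ✓ ADDNE  r1←0xd4
2: · SUBEQ
3: · SUBVS
4: ✓ CMP  NZCV=1000
5: · MOVVS
6: ✓ MOVMI  r2←0x9e
7: ✓ ADDLE  r1←0xd2
8: ✓ CMP  NZCV=1000
9: · MOVVS
10: ✓ MOVLE  r0←0xb9
11: · ADDEQ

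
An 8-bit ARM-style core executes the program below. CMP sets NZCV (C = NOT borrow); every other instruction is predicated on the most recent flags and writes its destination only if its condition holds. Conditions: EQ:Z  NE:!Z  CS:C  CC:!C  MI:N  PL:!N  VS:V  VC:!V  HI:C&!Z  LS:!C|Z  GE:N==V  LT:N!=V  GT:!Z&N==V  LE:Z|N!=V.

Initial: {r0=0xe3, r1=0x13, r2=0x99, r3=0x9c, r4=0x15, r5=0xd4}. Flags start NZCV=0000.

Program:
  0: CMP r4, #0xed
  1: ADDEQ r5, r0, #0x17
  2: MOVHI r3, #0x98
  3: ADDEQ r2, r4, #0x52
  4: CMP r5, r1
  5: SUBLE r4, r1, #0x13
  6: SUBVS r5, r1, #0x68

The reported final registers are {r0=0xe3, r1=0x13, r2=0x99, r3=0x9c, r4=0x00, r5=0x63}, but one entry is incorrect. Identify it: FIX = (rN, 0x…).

FIX = (r5, 0xd4)

0: ✓ CMP  NZCV=0000
1: · ADDEQ
2: · MOVHI
3: · ADDEQ
4: ✓ CMP  NZCV=1010
5: ✓ SUBLE  r4←0x00
6: · SUBVS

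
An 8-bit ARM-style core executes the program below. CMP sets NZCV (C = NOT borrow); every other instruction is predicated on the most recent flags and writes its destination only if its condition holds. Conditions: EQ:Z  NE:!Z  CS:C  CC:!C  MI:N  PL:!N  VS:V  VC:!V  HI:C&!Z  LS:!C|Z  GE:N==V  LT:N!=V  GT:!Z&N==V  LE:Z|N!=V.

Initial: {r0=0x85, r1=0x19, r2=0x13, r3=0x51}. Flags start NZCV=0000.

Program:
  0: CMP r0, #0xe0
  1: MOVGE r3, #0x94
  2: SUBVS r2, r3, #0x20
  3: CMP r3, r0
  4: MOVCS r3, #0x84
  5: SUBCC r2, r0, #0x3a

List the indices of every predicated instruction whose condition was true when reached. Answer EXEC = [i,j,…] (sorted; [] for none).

EXEC = [5]

0: ✓ CMP  NZCV=1000
1: · MOVGE
2: · SUBVS
3: ✓ CMP  NZCV=1001
4: · MOVCS
5: ✓ SUBCC  r2←0x4b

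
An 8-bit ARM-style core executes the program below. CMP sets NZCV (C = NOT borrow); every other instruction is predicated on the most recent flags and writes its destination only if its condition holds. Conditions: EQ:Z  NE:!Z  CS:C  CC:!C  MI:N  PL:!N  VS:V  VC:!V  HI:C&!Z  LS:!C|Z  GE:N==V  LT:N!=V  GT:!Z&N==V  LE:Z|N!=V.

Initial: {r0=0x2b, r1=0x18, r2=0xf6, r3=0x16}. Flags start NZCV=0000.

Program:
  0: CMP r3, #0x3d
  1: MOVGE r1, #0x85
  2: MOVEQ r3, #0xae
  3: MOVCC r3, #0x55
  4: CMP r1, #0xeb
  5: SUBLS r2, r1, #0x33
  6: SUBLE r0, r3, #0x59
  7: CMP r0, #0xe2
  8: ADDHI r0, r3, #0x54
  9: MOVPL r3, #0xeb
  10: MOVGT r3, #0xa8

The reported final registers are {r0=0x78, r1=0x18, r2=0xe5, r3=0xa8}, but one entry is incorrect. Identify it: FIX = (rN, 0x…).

[0] flags=1000 → (cmp)
[1] flags=1000 GE?F → skip
[2] flags=1000 EQ?F → skip
[3] flags=1000 CC?T → r3=0x55
[4] flags=0000 → (cmp)
[5] flags=0000 LS?T → r2=0xe5
[6] flags=0000 LE?F → skip
[7] flags=0000 → (cmp)
[8] flags=0000 HI?F → skip
[9] flags=0000 PL?T → r3=0xeb
[10] flags=0000 GT?T → r3=0xa8

FIX = (r0, 0x2b)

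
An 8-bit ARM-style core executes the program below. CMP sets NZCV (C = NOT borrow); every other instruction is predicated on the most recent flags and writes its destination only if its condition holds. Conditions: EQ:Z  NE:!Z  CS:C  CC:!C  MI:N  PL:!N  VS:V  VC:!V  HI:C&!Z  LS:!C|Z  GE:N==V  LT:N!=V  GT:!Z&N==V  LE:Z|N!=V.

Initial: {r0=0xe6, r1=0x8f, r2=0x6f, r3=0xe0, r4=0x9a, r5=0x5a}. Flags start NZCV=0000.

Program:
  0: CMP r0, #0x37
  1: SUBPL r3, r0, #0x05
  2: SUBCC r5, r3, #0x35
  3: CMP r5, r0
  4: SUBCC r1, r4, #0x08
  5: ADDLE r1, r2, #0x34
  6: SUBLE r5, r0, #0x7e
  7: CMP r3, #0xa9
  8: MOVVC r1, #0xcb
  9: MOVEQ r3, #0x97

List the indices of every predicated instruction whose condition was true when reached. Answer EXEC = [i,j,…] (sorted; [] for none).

[0] flags=1010 → (cmp)
[1] flags=1010 PL?F → skip
[2] flags=1010 CC?F → skip
[3] flags=0000 → (cmp)
[4] flags=0000 CC?T → r1=0x92
[5] flags=0000 LE?F → skip
[6] flags=0000 LE?F → skip
[7] flags=0010 → (cmp)
[8] flags=0010 VC?T → r1=0xcb
[9] flags=0010 EQ?F → skip

EXEC = [4,8]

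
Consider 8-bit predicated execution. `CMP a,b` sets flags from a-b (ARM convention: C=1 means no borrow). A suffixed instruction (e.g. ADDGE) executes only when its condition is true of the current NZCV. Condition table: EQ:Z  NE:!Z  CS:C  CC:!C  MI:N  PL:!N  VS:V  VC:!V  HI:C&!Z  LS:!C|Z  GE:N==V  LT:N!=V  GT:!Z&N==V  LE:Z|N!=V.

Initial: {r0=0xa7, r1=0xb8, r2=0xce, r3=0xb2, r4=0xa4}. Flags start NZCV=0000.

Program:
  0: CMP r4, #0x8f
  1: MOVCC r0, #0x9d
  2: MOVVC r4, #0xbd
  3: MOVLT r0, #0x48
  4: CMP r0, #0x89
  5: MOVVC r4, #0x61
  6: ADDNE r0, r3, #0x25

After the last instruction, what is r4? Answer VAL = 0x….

VAL = 0x61

[0] flags=0010 → (cmp)
[1] flags=0010 CC?F → skip
[2] flags=0010 VC?T → r4=0xbd
[3] flags=0010 LT?F → skip
[4] flags=0010 → (cmp)
[5] flags=0010 VC?T → r4=0x61
[6] flags=0010 NE?T → r0=0xd7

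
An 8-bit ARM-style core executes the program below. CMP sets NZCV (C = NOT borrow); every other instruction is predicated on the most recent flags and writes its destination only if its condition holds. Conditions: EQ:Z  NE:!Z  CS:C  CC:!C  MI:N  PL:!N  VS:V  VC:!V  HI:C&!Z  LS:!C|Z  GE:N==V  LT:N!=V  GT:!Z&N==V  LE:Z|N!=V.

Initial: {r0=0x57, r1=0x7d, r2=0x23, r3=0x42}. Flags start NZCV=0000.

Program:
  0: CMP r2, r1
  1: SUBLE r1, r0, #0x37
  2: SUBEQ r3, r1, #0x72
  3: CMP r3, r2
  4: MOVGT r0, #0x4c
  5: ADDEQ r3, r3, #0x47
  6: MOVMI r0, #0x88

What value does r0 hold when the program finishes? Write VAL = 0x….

VAL = 0x4c

0: ✓ CMP  NZCV=1000
1: ✓ SUBLE  r1←0x20
2: · SUBEQ
3: ✓ CMP  NZCV=0010
4: ✓ MOVGT  r0←0x4c
5: · ADDEQ
6: · MOVMI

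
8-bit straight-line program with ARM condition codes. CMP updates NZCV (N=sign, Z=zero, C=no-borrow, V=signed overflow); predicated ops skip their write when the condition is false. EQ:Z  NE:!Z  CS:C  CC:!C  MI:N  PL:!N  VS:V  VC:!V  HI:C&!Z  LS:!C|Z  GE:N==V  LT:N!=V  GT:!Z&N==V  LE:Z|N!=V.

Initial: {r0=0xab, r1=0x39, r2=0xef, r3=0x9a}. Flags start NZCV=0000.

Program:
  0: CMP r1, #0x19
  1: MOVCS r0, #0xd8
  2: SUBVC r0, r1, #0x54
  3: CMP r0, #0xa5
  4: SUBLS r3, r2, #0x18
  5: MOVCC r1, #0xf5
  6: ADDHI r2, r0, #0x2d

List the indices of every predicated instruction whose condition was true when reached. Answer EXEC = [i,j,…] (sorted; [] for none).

[0] flags=0010 → (cmp)
[1] flags=0010 CS?T → r0=0xd8
[2] flags=0010 VC?T → r0=0xe5
[3] flags=0010 → (cmp)
[4] flags=0010 LS?F → skip
[5] flags=0010 CC?F → skip
[6] flags=0010 HI?T → r2=0x12

EXEC = [1,2,6]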